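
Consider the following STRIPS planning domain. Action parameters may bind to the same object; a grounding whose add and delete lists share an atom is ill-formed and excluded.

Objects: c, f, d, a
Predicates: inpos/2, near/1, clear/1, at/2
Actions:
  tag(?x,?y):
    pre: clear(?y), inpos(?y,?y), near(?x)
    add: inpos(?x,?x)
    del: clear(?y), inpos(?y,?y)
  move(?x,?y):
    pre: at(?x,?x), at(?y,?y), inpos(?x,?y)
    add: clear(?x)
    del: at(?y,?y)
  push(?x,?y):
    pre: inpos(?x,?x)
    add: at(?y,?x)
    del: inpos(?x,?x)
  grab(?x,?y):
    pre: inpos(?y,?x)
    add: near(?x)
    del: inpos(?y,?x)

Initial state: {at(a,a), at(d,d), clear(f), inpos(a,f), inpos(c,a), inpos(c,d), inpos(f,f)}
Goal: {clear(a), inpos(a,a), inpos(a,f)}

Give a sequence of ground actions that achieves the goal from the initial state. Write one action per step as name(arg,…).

grab(a,c); tag(a,f); move(a,a)

1. grab(a,c)  →  {at(a,a), at(d,d), clear(f), inpos(a,f), inpos(c,d), inpos(f,f), near(a)}
2. tag(a,f)  →  {at(a,a), at(d,d), inpos(a,a), inpos(a,f), inpos(c,d), near(a)}
3. move(a,a)  →  {at(d,d), clear(a), inpos(a,a), inpos(a,f), inpos(c,d), near(a)}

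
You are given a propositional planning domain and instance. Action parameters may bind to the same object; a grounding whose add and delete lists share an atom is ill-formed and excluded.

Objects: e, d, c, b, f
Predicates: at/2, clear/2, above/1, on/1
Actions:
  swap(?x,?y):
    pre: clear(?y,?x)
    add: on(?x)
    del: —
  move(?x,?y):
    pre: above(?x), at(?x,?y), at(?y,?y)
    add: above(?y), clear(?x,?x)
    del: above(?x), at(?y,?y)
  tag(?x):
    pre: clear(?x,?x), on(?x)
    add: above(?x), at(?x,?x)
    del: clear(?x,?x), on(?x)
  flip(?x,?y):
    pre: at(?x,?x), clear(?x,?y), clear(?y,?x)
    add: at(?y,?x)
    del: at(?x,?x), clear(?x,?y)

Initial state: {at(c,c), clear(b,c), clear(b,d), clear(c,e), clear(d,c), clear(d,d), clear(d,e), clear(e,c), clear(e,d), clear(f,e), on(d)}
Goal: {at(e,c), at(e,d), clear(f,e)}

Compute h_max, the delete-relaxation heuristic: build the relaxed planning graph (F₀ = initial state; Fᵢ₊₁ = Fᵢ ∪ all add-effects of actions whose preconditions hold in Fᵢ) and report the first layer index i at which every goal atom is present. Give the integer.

F0 = init (11 atoms)
F1 = F0 ∪ {above(d), at(d,d), at(e,c), on(c), on(e)}  (16 atoms)
F2 = F1 ∪ {at(e,d)}  (17 atoms)
goal ⊆ F2  ⇒  h_max = 2

2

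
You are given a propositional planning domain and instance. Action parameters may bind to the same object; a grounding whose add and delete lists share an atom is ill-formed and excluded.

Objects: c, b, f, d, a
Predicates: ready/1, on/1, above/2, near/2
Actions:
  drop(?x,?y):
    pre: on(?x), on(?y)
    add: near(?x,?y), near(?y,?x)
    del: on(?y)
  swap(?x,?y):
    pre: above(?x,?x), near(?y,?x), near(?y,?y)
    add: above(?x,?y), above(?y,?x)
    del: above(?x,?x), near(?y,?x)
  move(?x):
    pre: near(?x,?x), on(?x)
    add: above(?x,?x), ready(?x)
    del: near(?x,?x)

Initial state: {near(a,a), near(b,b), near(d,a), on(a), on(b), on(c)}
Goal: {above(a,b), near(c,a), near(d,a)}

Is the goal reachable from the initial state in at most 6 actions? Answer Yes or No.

Yes

1. drop(a,c)  →  {near(a,a), near(a,c), near(b,b), near(c,a), near(d,a), on(a), on(b)}
2. drop(b,a)  →  {near(a,a), near(a,b), near(a,c), near(b,a), near(b,b), near(c,a), near(d,a), on(b)}
3. move(b)  →  {above(b,b), near(a,a), near(a,b), near(a,c), near(b,a), near(c,a), near(d,a), on(b), ready(b)}
4. swap(b,a)  →  {above(a,b), above(b,a), near(a,a), near(a,c), near(b,a), near(c,a), near(d,a), on(b), ready(b)}
optimal plan length = 4; 4 ≤ 6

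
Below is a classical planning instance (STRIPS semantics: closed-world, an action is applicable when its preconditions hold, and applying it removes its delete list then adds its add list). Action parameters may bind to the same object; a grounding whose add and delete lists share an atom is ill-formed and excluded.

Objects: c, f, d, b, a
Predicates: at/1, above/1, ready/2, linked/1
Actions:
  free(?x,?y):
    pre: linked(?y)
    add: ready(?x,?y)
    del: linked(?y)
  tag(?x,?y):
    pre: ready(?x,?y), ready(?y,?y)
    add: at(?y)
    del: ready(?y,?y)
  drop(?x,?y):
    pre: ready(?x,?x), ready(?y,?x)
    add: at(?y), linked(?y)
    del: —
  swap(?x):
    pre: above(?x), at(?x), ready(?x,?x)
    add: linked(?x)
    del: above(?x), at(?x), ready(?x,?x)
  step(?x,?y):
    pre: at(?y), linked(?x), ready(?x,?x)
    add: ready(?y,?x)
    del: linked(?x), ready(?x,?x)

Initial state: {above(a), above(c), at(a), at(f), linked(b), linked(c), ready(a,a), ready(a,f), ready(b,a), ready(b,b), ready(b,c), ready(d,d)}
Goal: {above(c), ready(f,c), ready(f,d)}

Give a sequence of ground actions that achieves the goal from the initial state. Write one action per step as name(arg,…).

1. free(f,c)  →  {above(a), above(c), at(a), at(f), linked(b), ready(a,a), ready(a,f), ready(b,a), ready(b,b), ready(b,c), ready(d,d), ready(f,c)}
2. drop(d,d)  →  {above(a), above(c), at(a), at(d), at(f), linked(b), linked(d), ready(a,a), ready(a,f), ready(b,a), ready(b,b), ready(b,c), ready(d,d), ready(f,c)}
3. free(f,d)  →  {above(a), above(c), at(a), at(d), at(f), linked(b), ready(a,a), ready(a,f), ready(b,a), ready(b,b), ready(b,c), ready(d,d), ready(f,c), ready(f,d)}

free(f,c); drop(d,d); free(f,d)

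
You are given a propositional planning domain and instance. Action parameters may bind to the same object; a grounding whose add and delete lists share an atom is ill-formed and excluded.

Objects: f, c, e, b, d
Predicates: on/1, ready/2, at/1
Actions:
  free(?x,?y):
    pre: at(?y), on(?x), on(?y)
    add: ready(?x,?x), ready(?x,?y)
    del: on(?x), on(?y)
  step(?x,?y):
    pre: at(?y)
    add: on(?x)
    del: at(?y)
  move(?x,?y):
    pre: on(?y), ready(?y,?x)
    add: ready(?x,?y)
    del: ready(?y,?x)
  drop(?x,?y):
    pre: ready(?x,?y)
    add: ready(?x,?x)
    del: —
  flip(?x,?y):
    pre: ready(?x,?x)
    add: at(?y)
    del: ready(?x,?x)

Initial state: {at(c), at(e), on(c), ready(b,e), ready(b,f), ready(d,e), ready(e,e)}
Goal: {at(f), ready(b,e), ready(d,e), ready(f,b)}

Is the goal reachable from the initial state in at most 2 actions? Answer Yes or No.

1. step(b,c)  →  {at(e), on(b), on(c), ready(b,e), ready(b,f), ready(d,e), ready(e,e)}
2. move(f,b)  →  {at(e), on(b), on(c), ready(b,e), ready(d,e), ready(e,e), ready(f,b)}
3. flip(e,f)  →  {at(e), at(f), on(b), on(c), ready(b,e), ready(d,e), ready(f,b)}
optimal plan length = 3; 3 > 2

No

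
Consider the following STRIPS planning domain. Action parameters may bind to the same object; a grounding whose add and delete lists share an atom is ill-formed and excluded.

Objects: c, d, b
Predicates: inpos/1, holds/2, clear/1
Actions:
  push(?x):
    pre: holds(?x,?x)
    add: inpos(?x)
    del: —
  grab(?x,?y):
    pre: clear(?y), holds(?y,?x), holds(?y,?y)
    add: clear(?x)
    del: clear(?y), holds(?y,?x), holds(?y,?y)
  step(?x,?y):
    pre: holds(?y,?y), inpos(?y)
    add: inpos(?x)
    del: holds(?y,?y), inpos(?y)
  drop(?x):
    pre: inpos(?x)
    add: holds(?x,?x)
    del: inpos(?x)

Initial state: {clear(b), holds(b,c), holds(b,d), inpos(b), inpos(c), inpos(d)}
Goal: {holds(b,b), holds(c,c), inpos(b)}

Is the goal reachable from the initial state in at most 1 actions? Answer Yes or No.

No

1. drop(c)  →  {clear(b), holds(b,c), holds(b,d), holds(c,c), inpos(b), inpos(d)}
2. drop(b)  →  {clear(b), holds(b,b), holds(b,c), holds(b,d), holds(c,c), inpos(d)}
3. push(b)  →  {clear(b), holds(b,b), holds(b,c), holds(b,d), holds(c,c), inpos(b), inpos(d)}
optimal plan length = 3; 3 > 1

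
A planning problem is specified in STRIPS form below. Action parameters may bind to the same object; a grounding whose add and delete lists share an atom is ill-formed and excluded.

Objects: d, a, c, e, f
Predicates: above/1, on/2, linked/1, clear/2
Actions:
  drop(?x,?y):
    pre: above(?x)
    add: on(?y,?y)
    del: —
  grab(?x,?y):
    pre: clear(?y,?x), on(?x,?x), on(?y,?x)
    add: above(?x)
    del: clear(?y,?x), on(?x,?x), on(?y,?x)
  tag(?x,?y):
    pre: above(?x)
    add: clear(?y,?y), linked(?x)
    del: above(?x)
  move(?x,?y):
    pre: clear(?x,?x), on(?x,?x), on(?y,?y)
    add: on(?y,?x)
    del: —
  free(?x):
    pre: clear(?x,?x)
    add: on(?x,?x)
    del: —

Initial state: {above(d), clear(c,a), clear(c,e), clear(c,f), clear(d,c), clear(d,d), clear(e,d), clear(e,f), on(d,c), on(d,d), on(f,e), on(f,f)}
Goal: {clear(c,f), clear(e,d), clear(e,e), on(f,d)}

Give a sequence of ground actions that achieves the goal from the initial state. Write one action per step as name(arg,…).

tag(d,e); move(d,f)

1. tag(d,e)  →  {clear(c,a), clear(c,e), clear(c,f), clear(d,c), clear(d,d), clear(e,d), clear(e,e), clear(e,f), linked(d), on(d,c), on(d,d), on(f,e), on(f,f)}
2. move(d,f)  →  {clear(c,a), clear(c,e), clear(c,f), clear(d,c), clear(d,d), clear(e,d), clear(e,e), clear(e,f), linked(d), on(d,c), on(d,d), on(f,d), on(f,e), on(f,f)}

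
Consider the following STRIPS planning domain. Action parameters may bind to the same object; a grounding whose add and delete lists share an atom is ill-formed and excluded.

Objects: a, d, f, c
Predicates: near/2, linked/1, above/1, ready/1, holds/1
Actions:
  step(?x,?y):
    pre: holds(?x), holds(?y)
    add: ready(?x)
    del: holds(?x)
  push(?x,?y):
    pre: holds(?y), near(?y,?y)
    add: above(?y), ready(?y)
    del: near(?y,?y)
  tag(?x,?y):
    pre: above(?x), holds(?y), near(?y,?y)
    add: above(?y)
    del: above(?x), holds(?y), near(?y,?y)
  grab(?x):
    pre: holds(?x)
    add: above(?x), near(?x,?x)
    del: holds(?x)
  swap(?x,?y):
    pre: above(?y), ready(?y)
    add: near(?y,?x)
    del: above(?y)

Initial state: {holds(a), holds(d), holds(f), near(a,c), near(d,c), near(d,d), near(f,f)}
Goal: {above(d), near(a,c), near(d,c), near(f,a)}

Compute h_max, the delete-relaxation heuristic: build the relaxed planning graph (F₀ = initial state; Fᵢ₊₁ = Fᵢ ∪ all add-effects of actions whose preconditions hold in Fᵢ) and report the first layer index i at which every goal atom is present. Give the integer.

2

F0 = init (7 atoms)
F1 = F0 ∪ {above(a), above(d), above(f), near(a,a), ready(a), ready(d), ready(f)}  (14 atoms)
F2 = F1 ∪ {near(a,d), near(a,f), near(d,a), near(d,f), near(f,a), near(f,c), near(f,d)}  (21 atoms)
goal ⊆ F2  ⇒  h_max = 2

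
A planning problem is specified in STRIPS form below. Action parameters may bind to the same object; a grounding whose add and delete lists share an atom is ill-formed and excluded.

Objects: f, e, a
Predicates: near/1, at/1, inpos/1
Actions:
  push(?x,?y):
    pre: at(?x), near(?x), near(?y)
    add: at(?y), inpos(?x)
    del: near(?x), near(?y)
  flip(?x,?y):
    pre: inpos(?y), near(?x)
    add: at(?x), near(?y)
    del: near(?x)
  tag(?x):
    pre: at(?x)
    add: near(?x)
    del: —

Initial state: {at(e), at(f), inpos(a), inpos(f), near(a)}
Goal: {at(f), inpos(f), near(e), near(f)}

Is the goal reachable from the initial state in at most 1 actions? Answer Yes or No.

No

1. flip(a,f)  →  {at(a), at(e), at(f), inpos(a), inpos(f), near(f)}
2. tag(e)  →  {at(a), at(e), at(f), inpos(a), inpos(f), near(e), near(f)}
optimal plan length = 2; 2 > 1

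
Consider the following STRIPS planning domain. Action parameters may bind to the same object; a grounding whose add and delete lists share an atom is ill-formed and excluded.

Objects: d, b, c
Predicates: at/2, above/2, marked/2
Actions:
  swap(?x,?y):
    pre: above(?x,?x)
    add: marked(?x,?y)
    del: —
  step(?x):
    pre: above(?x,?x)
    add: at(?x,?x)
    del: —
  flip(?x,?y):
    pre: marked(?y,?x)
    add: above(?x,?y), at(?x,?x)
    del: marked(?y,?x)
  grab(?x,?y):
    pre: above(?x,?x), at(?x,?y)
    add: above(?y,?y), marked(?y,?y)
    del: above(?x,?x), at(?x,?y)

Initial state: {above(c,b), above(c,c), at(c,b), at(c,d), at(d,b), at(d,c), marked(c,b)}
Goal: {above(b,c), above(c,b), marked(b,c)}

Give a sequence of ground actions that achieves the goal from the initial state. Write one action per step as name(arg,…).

flip(b,c); grab(c,b); swap(b,c)

1. flip(b,c)  →  {above(b,c), above(c,b), above(c,c), at(b,b), at(c,b), at(c,d), at(d,b), at(d,c)}
2. grab(c,b)  →  {above(b,b), above(b,c), above(c,b), at(b,b), at(c,d), at(d,b), at(d,c), marked(b,b)}
3. swap(b,c)  →  {above(b,b), above(b,c), above(c,b), at(b,b), at(c,d), at(d,b), at(d,c), marked(b,b), marked(b,c)}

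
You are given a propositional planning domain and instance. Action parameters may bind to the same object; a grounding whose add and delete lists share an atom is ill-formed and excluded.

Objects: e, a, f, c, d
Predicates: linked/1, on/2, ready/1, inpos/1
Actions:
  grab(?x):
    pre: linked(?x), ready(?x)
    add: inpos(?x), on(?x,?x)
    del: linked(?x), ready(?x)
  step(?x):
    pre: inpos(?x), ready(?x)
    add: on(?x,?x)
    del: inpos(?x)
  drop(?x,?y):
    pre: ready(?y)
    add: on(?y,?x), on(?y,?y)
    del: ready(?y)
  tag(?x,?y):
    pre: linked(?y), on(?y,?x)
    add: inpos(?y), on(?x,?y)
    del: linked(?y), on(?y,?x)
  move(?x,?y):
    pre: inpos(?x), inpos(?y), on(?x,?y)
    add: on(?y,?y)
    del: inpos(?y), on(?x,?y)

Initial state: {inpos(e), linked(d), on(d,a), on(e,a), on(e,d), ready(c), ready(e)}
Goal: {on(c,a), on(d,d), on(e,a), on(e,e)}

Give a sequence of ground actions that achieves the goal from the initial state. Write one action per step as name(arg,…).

1. drop(e,e)  →  {inpos(e), linked(d), on(d,a), on(e,a), on(e,d), on(e,e), ready(c)}
2. drop(a,c)  →  {inpos(e), linked(d), on(c,a), on(c,c), on(d,a), on(e,a), on(e,d), on(e,e)}
3. tag(a,d)  →  {inpos(d), inpos(e), on(a,d), on(c,a), on(c,c), on(e,a), on(e,d), on(e,e)}
4. move(e,d)  →  {inpos(e), on(a,d), on(c,a), on(c,c), on(d,d), on(e,a), on(e,e)}

drop(e,e); drop(a,c); tag(a,d); move(e,d)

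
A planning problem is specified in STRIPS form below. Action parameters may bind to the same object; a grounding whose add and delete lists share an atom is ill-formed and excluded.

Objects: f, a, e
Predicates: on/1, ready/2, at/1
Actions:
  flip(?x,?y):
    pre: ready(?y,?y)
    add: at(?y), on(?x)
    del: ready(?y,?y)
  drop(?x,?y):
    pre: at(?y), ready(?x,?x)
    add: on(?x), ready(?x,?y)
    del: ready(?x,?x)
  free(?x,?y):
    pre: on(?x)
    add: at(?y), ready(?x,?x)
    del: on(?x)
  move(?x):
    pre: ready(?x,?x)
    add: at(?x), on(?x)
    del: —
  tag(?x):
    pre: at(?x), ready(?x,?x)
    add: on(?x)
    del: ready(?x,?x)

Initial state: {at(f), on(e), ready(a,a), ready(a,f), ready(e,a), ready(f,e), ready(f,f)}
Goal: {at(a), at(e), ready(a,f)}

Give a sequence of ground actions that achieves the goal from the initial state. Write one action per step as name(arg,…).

flip(f,a); free(f,e)

1. flip(f,a)  →  {at(a), at(f), on(e), on(f), ready(a,f), ready(e,a), ready(f,e), ready(f,f)}
2. free(f,e)  →  {at(a), at(e), at(f), on(e), ready(a,f), ready(e,a), ready(f,e), ready(f,f)}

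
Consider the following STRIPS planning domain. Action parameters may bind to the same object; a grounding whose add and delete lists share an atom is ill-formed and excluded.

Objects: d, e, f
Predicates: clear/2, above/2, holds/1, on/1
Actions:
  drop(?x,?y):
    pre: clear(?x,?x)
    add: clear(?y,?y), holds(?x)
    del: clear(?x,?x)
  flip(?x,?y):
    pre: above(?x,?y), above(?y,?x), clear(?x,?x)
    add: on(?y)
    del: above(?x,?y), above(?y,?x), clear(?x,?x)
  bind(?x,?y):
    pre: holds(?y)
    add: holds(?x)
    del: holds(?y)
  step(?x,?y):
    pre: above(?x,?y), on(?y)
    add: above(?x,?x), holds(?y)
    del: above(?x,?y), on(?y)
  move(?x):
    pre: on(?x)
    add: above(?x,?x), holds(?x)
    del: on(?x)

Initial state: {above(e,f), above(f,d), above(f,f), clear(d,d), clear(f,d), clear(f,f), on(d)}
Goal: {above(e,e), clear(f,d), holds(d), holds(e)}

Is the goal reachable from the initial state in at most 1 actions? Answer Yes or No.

1. drop(d,e)  →  {above(e,f), above(f,d), above(f,f), clear(e,e), clear(f,d), clear(f,f), holds(d), on(d)}
2. drop(e,d)  →  {above(e,f), above(f,d), above(f,f), clear(d,d), clear(f,d), clear(f,f), holds(d), holds(e), on(d)}
3. flip(f,f)  →  {above(e,f), above(f,d), clear(d,d), clear(f,d), holds(d), holds(e), on(d), on(f)}
4. step(e,f)  →  {above(e,e), above(f,d), clear(d,d), clear(f,d), holds(d), holds(e), holds(f), on(d)}
optimal plan length = 4; 4 > 1

No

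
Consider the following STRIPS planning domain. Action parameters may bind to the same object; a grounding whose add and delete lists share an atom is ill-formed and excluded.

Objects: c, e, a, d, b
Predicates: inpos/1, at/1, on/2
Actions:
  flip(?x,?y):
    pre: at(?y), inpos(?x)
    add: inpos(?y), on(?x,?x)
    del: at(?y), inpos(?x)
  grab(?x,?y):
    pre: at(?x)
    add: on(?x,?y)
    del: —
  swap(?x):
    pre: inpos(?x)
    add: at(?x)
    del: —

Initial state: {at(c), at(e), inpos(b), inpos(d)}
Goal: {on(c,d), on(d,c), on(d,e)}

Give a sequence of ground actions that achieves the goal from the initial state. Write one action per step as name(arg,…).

grab(c,d); swap(d); grab(d,c); grab(d,e)

1. grab(c,d)  →  {at(c), at(e), inpos(b), inpos(d), on(c,d)}
2. swap(d)  →  {at(c), at(d), at(e), inpos(b), inpos(d), on(c,d)}
3. grab(d,c)  →  {at(c), at(d), at(e), inpos(b), inpos(d), on(c,d), on(d,c)}
4. grab(d,e)  →  {at(c), at(d), at(e), inpos(b), inpos(d), on(c,d), on(d,c), on(d,e)}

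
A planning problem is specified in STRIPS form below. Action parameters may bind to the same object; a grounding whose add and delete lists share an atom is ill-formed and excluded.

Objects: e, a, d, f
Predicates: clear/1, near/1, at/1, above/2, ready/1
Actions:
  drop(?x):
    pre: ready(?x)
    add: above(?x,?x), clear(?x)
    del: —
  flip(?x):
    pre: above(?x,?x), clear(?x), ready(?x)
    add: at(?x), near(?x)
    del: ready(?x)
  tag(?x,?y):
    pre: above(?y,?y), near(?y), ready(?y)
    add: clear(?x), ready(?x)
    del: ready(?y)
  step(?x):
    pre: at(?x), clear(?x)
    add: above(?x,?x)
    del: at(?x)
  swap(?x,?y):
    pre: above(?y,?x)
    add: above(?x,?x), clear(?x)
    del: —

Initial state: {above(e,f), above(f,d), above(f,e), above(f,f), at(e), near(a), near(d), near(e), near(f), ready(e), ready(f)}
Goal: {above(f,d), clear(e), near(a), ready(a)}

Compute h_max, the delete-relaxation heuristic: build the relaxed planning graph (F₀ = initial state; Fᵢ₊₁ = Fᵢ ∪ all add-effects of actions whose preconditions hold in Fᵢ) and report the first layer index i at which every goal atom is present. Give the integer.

1

F0 = init (11 atoms)
F1 = F0 ∪ {above(d,d), above(e,e), clear(a), clear(d), clear(e), clear(f), ready(a), ready(d)}  (19 atoms)
goal ⊆ F1  ⇒  h_max = 1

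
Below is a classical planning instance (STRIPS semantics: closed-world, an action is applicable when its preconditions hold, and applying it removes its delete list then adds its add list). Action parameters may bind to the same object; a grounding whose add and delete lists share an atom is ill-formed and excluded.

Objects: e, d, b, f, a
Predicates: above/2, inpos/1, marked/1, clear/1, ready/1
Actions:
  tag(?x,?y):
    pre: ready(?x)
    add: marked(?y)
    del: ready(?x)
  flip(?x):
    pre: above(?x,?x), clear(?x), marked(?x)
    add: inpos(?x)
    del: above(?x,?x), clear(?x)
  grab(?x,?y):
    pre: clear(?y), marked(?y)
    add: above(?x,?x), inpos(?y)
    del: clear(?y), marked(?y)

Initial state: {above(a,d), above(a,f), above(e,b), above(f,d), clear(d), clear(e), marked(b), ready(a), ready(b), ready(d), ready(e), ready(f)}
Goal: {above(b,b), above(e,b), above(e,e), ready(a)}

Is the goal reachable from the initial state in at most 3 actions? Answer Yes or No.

No

1. tag(e,e)  →  {above(a,d), above(a,f), above(e,b), above(f,d), clear(d), clear(e), marked(b), marked(e), ready(a), ready(b), ready(d), ready(f)}
2. tag(d,d)  →  {above(a,d), above(a,f), above(e,b), above(f,d), clear(d), clear(e), marked(b), marked(d), marked(e), ready(a), ready(b), ready(f)}
3. grab(e,e)  →  {above(a,d), above(a,f), above(e,b), above(e,e), above(f,d), clear(d), inpos(e), marked(b), marked(d), ready(a), ready(b), ready(f)}
4. grab(b,d)  →  {above(a,d), above(a,f), above(b,b), above(e,b), above(e,e), above(f,d), inpos(d), inpos(e), marked(b), ready(a), ready(b), ready(f)}
optimal plan length = 4; 4 > 3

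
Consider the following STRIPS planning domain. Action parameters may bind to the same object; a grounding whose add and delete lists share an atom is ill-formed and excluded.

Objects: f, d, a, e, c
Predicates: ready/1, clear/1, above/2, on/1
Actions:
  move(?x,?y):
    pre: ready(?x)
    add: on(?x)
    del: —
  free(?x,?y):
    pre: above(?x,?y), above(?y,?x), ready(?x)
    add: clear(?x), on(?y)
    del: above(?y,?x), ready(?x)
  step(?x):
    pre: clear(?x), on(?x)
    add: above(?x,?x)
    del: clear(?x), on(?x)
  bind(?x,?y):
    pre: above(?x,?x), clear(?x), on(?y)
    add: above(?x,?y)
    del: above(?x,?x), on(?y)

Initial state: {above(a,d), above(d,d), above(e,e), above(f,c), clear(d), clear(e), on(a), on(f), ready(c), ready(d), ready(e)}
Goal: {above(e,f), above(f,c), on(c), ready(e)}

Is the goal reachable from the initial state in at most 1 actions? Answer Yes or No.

No

1. move(c,f)  →  {above(a,d), above(d,d), above(e,e), above(f,c), clear(d), clear(e), on(a), on(c), on(f), ready(c), ready(d), ready(e)}
2. bind(e,f)  →  {above(a,d), above(d,d), above(e,f), above(f,c), clear(d), clear(e), on(a), on(c), ready(c), ready(d), ready(e)}
optimal plan length = 2; 2 > 1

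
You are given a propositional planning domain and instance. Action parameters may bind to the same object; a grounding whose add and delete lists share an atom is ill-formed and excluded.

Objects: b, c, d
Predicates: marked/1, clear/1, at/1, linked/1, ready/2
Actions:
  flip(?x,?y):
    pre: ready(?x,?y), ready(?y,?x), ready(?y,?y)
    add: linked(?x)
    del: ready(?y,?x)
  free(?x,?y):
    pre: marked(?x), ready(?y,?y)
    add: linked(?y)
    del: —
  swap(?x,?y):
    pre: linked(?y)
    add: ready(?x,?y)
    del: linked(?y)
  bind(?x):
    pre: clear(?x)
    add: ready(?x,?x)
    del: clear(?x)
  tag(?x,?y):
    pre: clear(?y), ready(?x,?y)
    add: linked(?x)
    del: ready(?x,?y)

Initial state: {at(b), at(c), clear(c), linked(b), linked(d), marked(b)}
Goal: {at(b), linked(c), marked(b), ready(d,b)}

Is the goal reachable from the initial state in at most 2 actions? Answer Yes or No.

No

1. swap(d,b)  →  {at(b), at(c), clear(c), linked(d), marked(b), ready(d,b)}
2. bind(c)  →  {at(b), at(c), linked(d), marked(b), ready(c,c), ready(d,b)}
3. flip(c,c)  →  {at(b), at(c), linked(c), linked(d), marked(b), ready(d,b)}
optimal plan length = 3; 3 > 2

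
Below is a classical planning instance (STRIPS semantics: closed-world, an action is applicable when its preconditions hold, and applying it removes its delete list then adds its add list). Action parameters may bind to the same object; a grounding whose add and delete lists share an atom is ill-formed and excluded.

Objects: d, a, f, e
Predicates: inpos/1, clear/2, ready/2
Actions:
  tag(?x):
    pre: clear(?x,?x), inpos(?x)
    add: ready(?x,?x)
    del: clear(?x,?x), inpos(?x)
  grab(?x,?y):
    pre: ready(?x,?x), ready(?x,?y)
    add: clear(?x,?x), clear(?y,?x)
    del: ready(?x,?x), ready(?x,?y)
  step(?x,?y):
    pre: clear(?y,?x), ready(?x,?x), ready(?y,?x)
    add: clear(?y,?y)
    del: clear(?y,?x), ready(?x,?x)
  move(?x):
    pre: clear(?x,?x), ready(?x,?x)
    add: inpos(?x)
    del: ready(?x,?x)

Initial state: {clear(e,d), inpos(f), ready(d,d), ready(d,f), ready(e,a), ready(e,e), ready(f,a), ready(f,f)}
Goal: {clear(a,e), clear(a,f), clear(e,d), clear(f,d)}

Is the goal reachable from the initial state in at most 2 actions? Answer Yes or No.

1. grab(d,f)  →  {clear(d,d), clear(e,d), clear(f,d), inpos(f), ready(e,a), ready(e,e), ready(f,a), ready(f,f)}
2. grab(f,a)  →  {clear(a,f), clear(d,d), clear(e,d), clear(f,d), clear(f,f), inpos(f), ready(e,a), ready(e,e)}
3. grab(e,a)  →  {clear(a,e), clear(a,f), clear(d,d), clear(e,d), clear(e,e), clear(f,d), clear(f,f), inpos(f)}
optimal plan length = 3; 3 > 2

No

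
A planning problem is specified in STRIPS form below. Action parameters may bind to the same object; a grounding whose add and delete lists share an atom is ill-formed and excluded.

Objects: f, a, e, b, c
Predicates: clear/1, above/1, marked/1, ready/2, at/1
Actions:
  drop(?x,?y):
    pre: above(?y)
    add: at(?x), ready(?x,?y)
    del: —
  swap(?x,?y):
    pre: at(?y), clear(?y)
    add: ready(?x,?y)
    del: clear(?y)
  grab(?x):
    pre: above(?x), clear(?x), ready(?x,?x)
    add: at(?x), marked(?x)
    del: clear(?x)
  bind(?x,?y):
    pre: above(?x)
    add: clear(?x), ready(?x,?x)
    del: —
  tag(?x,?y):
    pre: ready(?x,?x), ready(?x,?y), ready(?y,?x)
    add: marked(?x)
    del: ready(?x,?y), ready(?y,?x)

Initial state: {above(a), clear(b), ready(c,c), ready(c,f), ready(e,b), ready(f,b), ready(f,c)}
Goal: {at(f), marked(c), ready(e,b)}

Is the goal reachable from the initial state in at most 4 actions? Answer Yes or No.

Yes

1. drop(f,a)  →  {above(a), at(f), clear(b), ready(c,c), ready(c,f), ready(e,b), ready(f,a), ready(f,b), ready(f,c)}
2. tag(c,f)  →  {above(a), at(f), clear(b), marked(c), ready(c,c), ready(e,b), ready(f,a), ready(f,b)}
optimal plan length = 2; 2 ≤ 4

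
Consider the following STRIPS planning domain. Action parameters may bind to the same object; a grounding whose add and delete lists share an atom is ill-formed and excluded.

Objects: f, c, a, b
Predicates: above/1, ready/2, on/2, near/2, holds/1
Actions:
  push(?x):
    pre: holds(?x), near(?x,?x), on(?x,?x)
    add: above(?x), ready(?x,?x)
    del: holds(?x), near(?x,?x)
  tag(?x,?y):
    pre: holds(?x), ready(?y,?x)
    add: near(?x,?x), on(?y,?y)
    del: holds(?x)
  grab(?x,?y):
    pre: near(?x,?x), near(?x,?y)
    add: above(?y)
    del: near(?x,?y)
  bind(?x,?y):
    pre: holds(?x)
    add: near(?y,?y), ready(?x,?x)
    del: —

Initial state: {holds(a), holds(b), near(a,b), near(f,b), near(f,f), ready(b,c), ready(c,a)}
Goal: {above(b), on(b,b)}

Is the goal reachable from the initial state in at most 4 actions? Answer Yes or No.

Yes

1. grab(f,b)  →  {above(b), holds(a), holds(b), near(a,b), near(f,f), ready(b,c), ready(c,a)}
2. bind(b,f)  →  {above(b), holds(a), holds(b), near(a,b), near(f,f), ready(b,b), ready(b,c), ready(c,a)}
3. tag(b,b)  →  {above(b), holds(a), near(a,b), near(b,b), near(f,f), on(b,b), ready(b,b), ready(b,c), ready(c,a)}
optimal plan length = 3; 3 ≤ 4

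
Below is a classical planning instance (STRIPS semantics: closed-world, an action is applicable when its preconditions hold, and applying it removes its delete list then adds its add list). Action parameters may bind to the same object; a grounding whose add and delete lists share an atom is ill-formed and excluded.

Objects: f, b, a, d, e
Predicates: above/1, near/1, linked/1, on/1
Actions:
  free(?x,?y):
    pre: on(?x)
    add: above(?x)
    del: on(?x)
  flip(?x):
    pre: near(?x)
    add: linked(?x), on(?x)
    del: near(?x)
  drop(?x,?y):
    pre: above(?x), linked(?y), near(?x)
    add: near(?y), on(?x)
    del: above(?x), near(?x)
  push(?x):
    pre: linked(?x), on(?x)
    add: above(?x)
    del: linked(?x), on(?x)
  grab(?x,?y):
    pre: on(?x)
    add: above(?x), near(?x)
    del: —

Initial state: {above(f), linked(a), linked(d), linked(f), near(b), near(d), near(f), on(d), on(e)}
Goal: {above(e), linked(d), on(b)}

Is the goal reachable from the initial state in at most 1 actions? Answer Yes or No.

No

1. free(e,f)  →  {above(e), above(f), linked(a), linked(d), linked(f), near(b), near(d), near(f), on(d)}
2. flip(b)  →  {above(e), above(f), linked(a), linked(b), linked(d), linked(f), near(d), near(f), on(b), on(d)}
optimal plan length = 2; 2 > 1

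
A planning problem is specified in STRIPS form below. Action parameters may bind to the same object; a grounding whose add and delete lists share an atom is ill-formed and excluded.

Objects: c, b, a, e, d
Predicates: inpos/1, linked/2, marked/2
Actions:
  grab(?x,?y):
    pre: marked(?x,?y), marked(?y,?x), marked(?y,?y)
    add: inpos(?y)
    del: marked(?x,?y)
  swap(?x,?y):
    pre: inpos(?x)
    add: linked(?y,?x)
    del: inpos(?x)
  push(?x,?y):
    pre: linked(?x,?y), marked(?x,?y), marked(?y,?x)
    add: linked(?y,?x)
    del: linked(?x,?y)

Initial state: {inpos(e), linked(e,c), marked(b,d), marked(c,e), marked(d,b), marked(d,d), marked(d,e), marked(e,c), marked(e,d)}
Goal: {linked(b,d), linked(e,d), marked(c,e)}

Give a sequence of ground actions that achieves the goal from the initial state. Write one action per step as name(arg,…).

1. grab(b,d)  →  {inpos(d), inpos(e), linked(e,c), marked(c,e), marked(d,b), marked(d,d), marked(d,e), marked(e,c), marked(e,d)}
2. swap(e,d)  →  {inpos(d), linked(d,e), linked(e,c), marked(c,e), marked(d,b), marked(d,d), marked(d,e), marked(e,c), marked(e,d)}
3. swap(d,b)  →  {linked(b,d), linked(d,e), linked(e,c), marked(c,e), marked(d,b), marked(d,d), marked(d,e), marked(e,c), marked(e,d)}
4. push(d,e)  →  {linked(b,d), linked(e,c), linked(e,d), marked(c,e), marked(d,b), marked(d,d), marked(d,e), marked(e,c), marked(e,d)}

grab(b,d); swap(e,d); swap(d,b); push(d,e)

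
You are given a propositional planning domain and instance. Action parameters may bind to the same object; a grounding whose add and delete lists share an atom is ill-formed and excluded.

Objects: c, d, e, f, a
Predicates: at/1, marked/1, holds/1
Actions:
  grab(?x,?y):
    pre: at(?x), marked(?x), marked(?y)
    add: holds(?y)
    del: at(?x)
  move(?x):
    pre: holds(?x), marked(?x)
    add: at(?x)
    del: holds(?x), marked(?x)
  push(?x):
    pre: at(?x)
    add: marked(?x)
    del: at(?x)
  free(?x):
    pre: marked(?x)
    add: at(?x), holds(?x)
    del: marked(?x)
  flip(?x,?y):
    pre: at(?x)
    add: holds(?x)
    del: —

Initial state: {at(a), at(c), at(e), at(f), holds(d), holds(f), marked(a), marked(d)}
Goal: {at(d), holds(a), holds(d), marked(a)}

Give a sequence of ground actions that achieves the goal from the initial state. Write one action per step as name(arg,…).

1. grab(a,a)  →  {at(c), at(e), at(f), holds(a), holds(d), holds(f), marked(a), marked(d)}
2. free(d)  →  {at(c), at(d), at(e), at(f), holds(a), holds(d), holds(f), marked(a)}

grab(a,a); free(d)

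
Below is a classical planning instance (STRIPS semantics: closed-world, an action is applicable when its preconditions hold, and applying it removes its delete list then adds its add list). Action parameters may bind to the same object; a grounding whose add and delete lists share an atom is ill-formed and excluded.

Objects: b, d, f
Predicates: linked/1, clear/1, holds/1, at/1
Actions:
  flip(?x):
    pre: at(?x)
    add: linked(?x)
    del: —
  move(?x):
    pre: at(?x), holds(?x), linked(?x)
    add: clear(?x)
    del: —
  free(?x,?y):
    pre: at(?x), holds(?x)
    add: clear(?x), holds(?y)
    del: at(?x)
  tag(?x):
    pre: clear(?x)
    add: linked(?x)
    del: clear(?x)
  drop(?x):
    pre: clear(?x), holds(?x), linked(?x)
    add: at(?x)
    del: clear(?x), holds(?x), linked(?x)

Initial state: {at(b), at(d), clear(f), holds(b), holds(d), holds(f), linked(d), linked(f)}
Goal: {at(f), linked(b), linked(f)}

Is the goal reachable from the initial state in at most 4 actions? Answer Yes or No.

Yes

1. flip(b)  →  {at(b), at(d), clear(f), holds(b), holds(d), holds(f), linked(b), linked(d), linked(f)}
2. drop(f)  →  {at(b), at(d), at(f), holds(b), holds(d), linked(b), linked(d)}
3. flip(f)  →  {at(b), at(d), at(f), holds(b), holds(d), linked(b), linked(d), linked(f)}
optimal plan length = 3; 3 ≤ 4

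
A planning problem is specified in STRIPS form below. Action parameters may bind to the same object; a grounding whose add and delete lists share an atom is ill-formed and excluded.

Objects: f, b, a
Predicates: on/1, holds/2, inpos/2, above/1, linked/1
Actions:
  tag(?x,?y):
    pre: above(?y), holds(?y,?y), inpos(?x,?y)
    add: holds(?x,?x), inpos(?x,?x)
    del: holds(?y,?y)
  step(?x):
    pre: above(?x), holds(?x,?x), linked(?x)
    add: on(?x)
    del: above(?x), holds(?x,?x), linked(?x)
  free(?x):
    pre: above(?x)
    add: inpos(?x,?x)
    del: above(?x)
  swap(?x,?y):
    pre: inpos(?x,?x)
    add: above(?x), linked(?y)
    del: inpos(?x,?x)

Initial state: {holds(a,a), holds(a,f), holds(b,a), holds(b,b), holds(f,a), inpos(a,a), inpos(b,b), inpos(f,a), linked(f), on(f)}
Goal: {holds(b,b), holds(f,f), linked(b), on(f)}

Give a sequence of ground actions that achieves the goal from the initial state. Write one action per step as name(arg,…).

1. swap(a,b)  →  {above(a), holds(a,a), holds(a,f), holds(b,a), holds(b,b), holds(f,a), inpos(b,b), inpos(f,a), linked(b), linked(f), on(f)}
2. tag(f,a)  →  {above(a), holds(a,f), holds(b,a), holds(b,b), holds(f,a), holds(f,f), inpos(b,b), inpos(f,a), inpos(f,f), linked(b), linked(f), on(f)}

swap(a,b); tag(f,a)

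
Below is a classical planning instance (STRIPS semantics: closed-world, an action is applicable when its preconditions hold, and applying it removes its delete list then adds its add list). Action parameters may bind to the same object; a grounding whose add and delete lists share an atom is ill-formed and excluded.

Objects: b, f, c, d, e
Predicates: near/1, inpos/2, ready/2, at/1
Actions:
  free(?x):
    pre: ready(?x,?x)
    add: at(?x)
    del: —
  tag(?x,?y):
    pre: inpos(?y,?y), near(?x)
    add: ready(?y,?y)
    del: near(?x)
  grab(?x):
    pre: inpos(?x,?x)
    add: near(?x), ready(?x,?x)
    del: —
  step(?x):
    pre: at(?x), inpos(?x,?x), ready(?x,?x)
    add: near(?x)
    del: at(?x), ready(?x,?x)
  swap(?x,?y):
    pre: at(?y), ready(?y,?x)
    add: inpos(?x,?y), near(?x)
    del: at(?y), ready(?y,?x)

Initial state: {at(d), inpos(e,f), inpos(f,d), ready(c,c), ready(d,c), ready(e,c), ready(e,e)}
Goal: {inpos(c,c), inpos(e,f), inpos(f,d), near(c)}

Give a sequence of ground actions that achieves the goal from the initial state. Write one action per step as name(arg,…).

free(c); swap(c,c)

1. free(c)  →  {at(c), at(d), inpos(e,f), inpos(f,d), ready(c,c), ready(d,c), ready(e,c), ready(e,e)}
2. swap(c,c)  →  {at(d), inpos(c,c), inpos(e,f), inpos(f,d), near(c), ready(d,c), ready(e,c), ready(e,e)}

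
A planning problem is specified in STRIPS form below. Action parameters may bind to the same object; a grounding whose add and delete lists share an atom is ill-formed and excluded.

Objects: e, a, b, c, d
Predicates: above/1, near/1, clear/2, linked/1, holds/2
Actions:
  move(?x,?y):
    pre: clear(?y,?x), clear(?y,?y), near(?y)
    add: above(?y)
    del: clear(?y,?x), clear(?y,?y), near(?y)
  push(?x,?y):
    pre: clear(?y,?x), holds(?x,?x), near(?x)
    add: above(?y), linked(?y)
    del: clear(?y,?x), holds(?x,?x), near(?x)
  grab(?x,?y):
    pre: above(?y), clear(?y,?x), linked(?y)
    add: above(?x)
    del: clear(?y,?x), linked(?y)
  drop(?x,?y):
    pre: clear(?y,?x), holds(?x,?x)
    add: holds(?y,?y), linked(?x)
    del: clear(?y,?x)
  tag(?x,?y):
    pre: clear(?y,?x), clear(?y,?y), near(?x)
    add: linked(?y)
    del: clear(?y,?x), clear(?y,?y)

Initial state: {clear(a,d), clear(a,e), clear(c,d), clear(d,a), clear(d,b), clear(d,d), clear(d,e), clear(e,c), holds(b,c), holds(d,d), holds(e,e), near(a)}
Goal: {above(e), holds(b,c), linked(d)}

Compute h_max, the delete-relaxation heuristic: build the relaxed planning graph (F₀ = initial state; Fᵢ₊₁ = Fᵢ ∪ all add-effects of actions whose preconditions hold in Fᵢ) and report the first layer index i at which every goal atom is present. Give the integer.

F0 = init (12 atoms)
F1 = F0 ∪ {holds(a,a), holds(c,c), linked(d), linked(e)}  (16 atoms)
F2 = F1 ∪ {above(d), linked(a), linked(c)}  (19 atoms)
F3 = F2 ∪ {above(a), above(b), above(e)}  (22 atoms)
goal ⊆ F3  ⇒  h_max = 3

3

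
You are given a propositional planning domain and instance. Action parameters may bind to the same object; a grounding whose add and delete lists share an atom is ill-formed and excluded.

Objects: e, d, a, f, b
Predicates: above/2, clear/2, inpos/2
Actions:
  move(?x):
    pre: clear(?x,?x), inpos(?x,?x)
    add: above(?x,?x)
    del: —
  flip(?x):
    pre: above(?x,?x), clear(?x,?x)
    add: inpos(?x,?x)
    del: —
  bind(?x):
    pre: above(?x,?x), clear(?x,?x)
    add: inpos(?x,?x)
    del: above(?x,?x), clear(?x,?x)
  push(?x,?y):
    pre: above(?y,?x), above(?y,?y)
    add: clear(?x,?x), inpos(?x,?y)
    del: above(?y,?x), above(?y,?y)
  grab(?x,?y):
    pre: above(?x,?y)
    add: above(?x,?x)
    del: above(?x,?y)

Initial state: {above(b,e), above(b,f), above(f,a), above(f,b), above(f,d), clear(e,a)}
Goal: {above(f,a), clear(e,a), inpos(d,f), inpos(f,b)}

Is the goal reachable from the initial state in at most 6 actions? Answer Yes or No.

1. grab(f,b)  →  {above(b,e), above(b,f), above(f,a), above(f,d), above(f,f), clear(e,a)}
2. push(d,f)  →  {above(b,e), above(b,f), above(f,a), clear(d,d), clear(e,a), inpos(d,f)}
3. grab(b,e)  →  {above(b,b), above(b,f), above(f,a), clear(d,d), clear(e,a), inpos(d,f)}
4. push(f,b)  →  {above(f,a), clear(d,d), clear(e,a), clear(f,f), inpos(d,f), inpos(f,b)}
optimal plan length = 4; 4 ≤ 6

Yes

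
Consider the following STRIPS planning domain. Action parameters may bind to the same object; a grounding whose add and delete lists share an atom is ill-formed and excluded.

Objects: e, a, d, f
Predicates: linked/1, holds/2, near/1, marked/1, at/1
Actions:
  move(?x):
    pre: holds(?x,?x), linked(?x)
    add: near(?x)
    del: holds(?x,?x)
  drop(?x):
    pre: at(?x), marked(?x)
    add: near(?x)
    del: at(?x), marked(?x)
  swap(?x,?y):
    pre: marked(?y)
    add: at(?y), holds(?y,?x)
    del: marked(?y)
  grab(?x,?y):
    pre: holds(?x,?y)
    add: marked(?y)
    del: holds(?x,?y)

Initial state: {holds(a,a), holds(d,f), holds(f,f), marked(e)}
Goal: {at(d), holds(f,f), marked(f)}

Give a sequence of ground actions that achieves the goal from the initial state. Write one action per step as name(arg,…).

1. swap(d,e)  →  {at(e), holds(a,a), holds(d,f), holds(e,d), holds(f,f)}
2. grab(e,d)  →  {at(e), holds(a,a), holds(d,f), holds(f,f), marked(d)}
3. swap(e,d)  →  {at(d), at(e), holds(a,a), holds(d,e), holds(d,f), holds(f,f)}
4. grab(d,f)  →  {at(d), at(e), holds(a,a), holds(d,e), holds(f,f), marked(f)}

swap(d,e); grab(e,d); swap(e,d); grab(d,f)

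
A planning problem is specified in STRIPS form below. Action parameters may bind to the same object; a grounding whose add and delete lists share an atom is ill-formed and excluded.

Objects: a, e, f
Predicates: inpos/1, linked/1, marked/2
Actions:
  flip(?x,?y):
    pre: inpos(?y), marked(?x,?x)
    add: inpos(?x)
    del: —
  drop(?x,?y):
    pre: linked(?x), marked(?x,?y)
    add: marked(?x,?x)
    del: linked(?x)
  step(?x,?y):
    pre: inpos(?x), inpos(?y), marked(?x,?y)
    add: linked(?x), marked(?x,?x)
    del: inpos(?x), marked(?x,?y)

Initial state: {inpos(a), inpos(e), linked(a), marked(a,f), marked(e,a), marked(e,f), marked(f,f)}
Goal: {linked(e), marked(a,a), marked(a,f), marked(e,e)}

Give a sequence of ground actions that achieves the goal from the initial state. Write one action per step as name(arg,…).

1. drop(a,f)  →  {inpos(a), inpos(e), marked(a,a), marked(a,f), marked(e,a), marked(e,f), marked(f,f)}
2. step(e,a)  →  {inpos(a), linked(e), marked(a,a), marked(a,f), marked(e,e), marked(e,f), marked(f,f)}

drop(a,f); step(e,a)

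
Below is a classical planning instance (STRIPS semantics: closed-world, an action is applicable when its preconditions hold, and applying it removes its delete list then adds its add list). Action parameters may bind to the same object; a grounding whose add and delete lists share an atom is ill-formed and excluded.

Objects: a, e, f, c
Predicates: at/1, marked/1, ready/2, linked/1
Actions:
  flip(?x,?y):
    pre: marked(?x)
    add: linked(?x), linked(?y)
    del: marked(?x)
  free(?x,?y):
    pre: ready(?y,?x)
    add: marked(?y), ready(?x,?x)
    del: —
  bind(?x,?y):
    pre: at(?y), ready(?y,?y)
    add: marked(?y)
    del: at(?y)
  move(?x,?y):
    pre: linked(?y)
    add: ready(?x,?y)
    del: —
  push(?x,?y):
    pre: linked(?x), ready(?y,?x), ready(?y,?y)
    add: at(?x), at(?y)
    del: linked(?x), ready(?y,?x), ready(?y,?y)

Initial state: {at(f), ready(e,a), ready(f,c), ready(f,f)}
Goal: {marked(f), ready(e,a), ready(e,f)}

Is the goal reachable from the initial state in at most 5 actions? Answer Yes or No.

1. free(a,e)  →  {at(f), marked(e), ready(a,a), ready(e,a), ready(f,c), ready(f,f)}
2. flip(e,f)  →  {at(f), linked(e), linked(f), ready(a,a), ready(e,a), ready(f,c), ready(f,f)}
3. free(f,f)  →  {at(f), linked(e), linked(f), marked(f), ready(a,a), ready(e,a), ready(f,c), ready(f,f)}
4. move(e,f)  →  {at(f), linked(e), linked(f), marked(f), ready(a,a), ready(e,a), ready(e,f), ready(f,c), ready(f,f)}
optimal plan length = 4; 4 ≤ 5

Yes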